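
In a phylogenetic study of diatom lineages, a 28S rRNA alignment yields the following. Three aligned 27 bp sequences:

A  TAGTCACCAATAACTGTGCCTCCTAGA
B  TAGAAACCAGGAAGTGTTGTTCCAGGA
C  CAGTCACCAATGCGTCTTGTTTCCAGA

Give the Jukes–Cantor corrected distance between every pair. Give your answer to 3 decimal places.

A–B: 10/27 sites differ → p ≈ 0.37037, d = −0.75 ln(1 − 0.493827) = 0.510658 ≈ 0.511.
A–C: 10/27 sites differ → p ≈ 0.37037, d = −0.75 ln(1 − 0.493827) = 0.510658 ≈ 0.511.
B–C: 11/27 sites differ → p ≈ 0.407407, d = −0.75 ln(1 − 0.543209) = 0.587647 ≈ 0.588.

d(A,B) = 0.511, d(A,C) = 0.511, d(B,C) = 0.588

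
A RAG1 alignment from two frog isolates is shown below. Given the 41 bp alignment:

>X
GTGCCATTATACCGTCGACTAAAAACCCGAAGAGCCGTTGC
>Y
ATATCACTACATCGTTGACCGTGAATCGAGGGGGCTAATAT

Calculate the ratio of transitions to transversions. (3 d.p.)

6.333

Transitions are A↔G and C↔T; transversions are all other mismatches.
Transitions: 19. Transversions: 3.
R = 19/3 = 6.333333… ≈ 6.333 (to 3 d.p.).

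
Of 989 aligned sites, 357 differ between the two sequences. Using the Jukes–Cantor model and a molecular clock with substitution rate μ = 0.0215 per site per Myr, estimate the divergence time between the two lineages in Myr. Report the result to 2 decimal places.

p = 357/989 ≈ 0.360971.
d = −(3/4) ln(1 − 4p/3) = −0.75 ln(1 − 0.481295) = −0.75 ln(0.518705)
  = −0.75 × (-0.656420) = 0.492315 substitutions/site.
Under a molecular clock d = 2μt, so t = d/(2μ) = 0.492315 / (2 × 0.0215) = 11.45 Myr.

11.45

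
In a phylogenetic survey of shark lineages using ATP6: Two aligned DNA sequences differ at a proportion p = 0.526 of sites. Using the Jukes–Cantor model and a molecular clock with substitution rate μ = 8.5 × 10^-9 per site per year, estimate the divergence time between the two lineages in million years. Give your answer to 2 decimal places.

d = −(3/4) ln(1 − 4p/3) = −0.75 ln(1 − 0.701333) = −0.75 ln(0.298667)
  = −0.75 × (-1.208426) = 0.906320 substitutions/site.
Under a molecular clock d = 2μt, so t = d/(2μ) = 0.906320 / (2 × 8.5 × 10^-9) = 53.31 million years.

53.31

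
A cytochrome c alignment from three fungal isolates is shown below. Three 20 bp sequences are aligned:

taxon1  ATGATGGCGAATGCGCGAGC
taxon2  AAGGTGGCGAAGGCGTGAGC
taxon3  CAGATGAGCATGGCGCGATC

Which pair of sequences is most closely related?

taxon1 and taxon2

taxon1–taxon2: 4/20 differ, p = 0.200, d = 0.233.
taxon1–taxon3: 8/20 differ, p = 0.400, d = 0.572.
taxon2–taxon3: 8/20 differ, p = 0.400, d = 0.572.
The smallest distance is between taxon1 and taxon2.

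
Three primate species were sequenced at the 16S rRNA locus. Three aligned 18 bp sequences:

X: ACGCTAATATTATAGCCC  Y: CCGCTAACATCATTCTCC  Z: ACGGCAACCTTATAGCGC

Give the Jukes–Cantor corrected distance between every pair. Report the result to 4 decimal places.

X–Y: 6/18 sites differ → p ≈ 0.333333, d = −0.75 ln(1 − 0.444444) = 0.440839 ≈ 0.4408.
X–Z: 5/18 sites differ → p ≈ 0.277778, d = −0.75 ln(1 − 0.370371) = 0.346968 ≈ 0.3470.
Y–Z: 9/18 sites differ → p = 0.5, d = −0.75 ln(1 − 0.666667) = 0.823960 ≈ 0.8240.

d(X,Y) = 0.4408, d(X,Z) = 0.3470, d(Y,Z) = 0.8240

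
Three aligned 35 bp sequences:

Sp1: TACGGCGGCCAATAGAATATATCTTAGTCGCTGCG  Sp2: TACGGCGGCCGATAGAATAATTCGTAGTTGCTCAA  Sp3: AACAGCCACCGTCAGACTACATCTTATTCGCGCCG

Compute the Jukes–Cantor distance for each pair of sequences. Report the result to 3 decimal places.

d(Sp1,Sp2) = 0.273, d(Sp1,Sp3) = 0.458, d(Sp2,Sp3) = 0.635

Sp1–Sp2: 8/35 sites differ → p ≈ 0.228571, d = −0.75 ln(1 − 0.304761) = 0.272625 ≈ 0.273.
Sp1–Sp3: 12/35 sites differ → p ≈ 0.342857, d = −0.75 ln(1 − 0.457143) = 0.458182 ≈ 0.458.
Sp2–Sp3: 15/35 sites differ → p ≈ 0.428571, d = −0.75 ln(1 − 0.571428) = 0.635472 ≈ 0.635.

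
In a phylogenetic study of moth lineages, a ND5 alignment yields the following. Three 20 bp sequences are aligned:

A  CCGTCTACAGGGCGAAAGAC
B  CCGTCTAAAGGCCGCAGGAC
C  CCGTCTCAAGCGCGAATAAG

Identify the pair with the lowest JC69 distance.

A–B: 4/20 differ, p = 0.200, d = 0.233.
A–C: 6/20 differ, p = 0.300, d = 0.383.
B–C: 7/20 differ, p = 0.350, d = 0.471.
The smallest distance is between A and B.

A and B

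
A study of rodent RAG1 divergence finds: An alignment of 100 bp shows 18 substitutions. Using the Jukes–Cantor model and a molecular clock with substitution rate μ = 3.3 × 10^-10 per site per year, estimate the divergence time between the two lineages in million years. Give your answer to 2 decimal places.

311.86

p = 18/100 = 0.18.
d = −(3/4) ln(1 − 4p/3) = −0.75 ln(1 − 0.24) = −0.75 ln(0.76)
  = −0.75 × (-0.274437) = 0.205828 substitutions/site.
Under a molecular clock d = 2μt, so t = d/(2μ) = 0.205828 / (2 × 3.3 × 10^-10) = 311.86 million years.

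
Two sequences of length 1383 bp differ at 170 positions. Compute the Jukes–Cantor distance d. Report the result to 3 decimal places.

0.134

p = 170/1383 ≈ 0.122921.
d = −(3/4) ln(1 − 4p/3) = −0.75 ln(1 − 0.163895) = −0.75 ln(0.836105)
  = −0.75 × (-0.179001) = 0.134251 substitutions/site.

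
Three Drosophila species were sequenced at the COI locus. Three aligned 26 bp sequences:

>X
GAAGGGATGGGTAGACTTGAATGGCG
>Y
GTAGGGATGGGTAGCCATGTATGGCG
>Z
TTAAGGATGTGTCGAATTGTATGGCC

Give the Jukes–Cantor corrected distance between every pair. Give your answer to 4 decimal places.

d(X,Y) = 0.1722, d(X,Z) = 0.3961, d(Y,Z) = 0.3961

X–Y: 4/26 sites differ → p ≈ 0.153846, d = −0.75 ln(1 − 0.205128) = 0.172181 ≈ 0.1722.
X–Z: 8/26 sites differ → p ≈ 0.307692, d = −0.75 ln(1 − 0.410256) = 0.396050 ≈ 0.3961.
Y–Z: 8/26 sites differ → p ≈ 0.307692, d = −0.75 ln(1 − 0.410256) = 0.396050 ≈ 0.3961.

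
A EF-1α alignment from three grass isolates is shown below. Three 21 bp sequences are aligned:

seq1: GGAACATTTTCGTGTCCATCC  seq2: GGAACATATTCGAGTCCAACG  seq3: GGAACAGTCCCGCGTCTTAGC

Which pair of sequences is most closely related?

seq1 and seq2

seq1–seq2: 4/21 differ, p = 0.190, d = 0.220.
seq1–seq3: 8/21 differ, p = 0.381, d = 0.532.
seq2–seq3: 9/21 differ, p = 0.429, d = 0.635.
The smallest distance is between seq1 and seq2.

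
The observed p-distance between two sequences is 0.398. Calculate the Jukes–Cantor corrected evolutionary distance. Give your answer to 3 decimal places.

d = −(3/4) ln(1 − 4p/3) = −0.75 ln(1 − 0.530667) = −0.75 ln(0.469333)
  = −0.75 × (-0.756443) = 0.567332 substitutions/site.

0.567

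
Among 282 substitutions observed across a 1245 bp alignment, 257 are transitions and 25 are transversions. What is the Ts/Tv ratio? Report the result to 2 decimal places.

R = 257/25 = 10.28.

10.28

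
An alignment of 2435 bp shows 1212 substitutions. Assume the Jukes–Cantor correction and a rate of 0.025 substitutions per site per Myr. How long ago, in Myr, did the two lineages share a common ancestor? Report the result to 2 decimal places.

p = 1212/2435 ≈ 0.497741.
d = −(3/4) ln(1 − 4p/3) = −0.75 ln(1 − 0.663655) = −0.75 ln(0.336345)
  = −0.75 × (-1.089618) = 0.817214 substitutions/site.
Under a molecular clock d = 2μt, so t = d/(2μ) = 0.817214 / (2 × 0.025) = 16.34 Myr.

16.34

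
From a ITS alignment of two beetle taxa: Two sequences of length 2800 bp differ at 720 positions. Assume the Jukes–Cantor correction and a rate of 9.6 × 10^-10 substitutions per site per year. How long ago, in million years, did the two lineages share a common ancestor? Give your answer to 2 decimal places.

p = 720/2800 ≈ 0.257143.
d = −(3/4) ln(1 − 4p/3) = −0.75 ln(1 − 0.342857) = −0.75 ln(0.657143)
  = −0.75 × (-0.419854) = 0.314891 substitutions/site.
Under a molecular clock d = 2μt, so t = d/(2μ) = 0.314891 / (2 × 9.6 × 10^-10) = 164.01 million years.

164.01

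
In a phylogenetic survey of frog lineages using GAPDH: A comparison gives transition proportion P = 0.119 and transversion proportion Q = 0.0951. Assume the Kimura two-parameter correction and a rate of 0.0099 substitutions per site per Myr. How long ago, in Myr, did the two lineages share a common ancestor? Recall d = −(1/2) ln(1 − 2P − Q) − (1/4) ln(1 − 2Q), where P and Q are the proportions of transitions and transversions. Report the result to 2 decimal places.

Under the Kimura two-parameter model, d = −½ ln(1 − 2P − Q) − ¼ ln(1 − 2Q).
1 − 2P − Q = 0.6669, giving −½ ln(0.6669) = 0.202558.
1 − 2Q = 0.8098, giving −¼ ln(0.8098) = 0.052742.
d = 0.202558 + 0.052742 = 0.255300.
Under a molecular clock d = 2μt, so t = d/(2μ) = 0.255300 / (2 × 0.0099) = 12.89 Myr.

12.89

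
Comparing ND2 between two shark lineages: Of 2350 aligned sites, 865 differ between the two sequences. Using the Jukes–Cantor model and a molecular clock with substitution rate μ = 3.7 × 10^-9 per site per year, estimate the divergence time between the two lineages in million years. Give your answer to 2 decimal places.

68.40

p = 865/2350 ≈ 0.368085.
d = −(3/4) ln(1 − 4p/3) = −0.75 ln(1 − 0.49078) = −0.75 ln(0.50922)
  = −0.75 × (-0.674875) = 0.506156 substitutions/site.
Under a molecular clock d = 2μt, so t = d/(2μ) = 0.506156 / (2 × 3.7 × 10^-9) = 68.40 million years.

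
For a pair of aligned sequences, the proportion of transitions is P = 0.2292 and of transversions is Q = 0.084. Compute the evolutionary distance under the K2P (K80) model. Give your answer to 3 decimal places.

0.437

Under the Kimura two-parameter model, d = −½ ln(1 − 2P − Q) − ¼ ln(1 − 2Q).
1 − 2P − Q = 0.4576, giving −½ ln(0.4576) = 0.390880.
1 − 2Q = 0.832, giving −¼ ln(0.832) = 0.045981.
d = 0.390880 + 0.045981 = 0.436861.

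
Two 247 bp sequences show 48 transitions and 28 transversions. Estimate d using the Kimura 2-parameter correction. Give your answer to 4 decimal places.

0.4129

P = 48/247 ≈ 0.194332 and Q = 28/247 ≈ 0.11336.
Under the Kimura two-parameter model, d = −½ ln(1 − 2P − Q) − ¼ ln(1 − 2Q).
1 − 2P − Q = 0.497976, giving −½ ln(0.497976) = 0.348602.
1 − 2Q = 0.77328, giving −¼ ln(0.77328) = 0.064279.
d = 0.348602 + 0.064279 = 0.412881.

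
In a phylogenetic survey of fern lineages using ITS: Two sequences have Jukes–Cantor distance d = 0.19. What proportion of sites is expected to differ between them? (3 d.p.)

0.168

p = (3/4)(1 − e^(−4d/3)) = 0.75 × (1 − e^(-0.253333)) = 0.75 × (1 − 0.776209) = 0.167843.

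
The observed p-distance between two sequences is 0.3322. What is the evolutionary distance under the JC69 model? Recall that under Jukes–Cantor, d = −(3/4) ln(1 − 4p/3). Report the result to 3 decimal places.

d = −(3/4) ln(1 − 4p/3) = −0.75 ln(1 − 0.442933) = −0.75 ln(0.557067)
  = −0.75 × (-0.585070) = 0.438803 substitutions/site.

0.439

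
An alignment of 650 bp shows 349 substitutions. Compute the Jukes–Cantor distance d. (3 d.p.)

p = 349/650 ≈ 0.536923.
d = −(3/4) ln(1 − 4p/3) = −0.75 ln(1 − 0.715897) = −0.75 ln(0.284103)
  = −0.75 × (-1.258418) = 0.943814 substitutions/site.

0.944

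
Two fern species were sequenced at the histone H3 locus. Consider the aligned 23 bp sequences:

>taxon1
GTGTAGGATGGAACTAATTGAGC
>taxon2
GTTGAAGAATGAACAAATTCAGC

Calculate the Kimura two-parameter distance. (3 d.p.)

0.398

Of 23 sites, 1 differences are transitions and 6 are transversions, so P = 1/23 ≈ 0.043478 and Q = 6/23 ≈ 0.26087.
Under the Kimura two-parameter model, d = −½ ln(1 − 2P − Q) − ¼ ln(1 − 2Q).
1 − 2P − Q = 0.652174, giving −½ ln(0.652174) = 0.213722.
1 − 2Q = 0.47826, giving −¼ ln(0.47826) = 0.184400.
d = 0.213722 + 0.184400 = 0.398122.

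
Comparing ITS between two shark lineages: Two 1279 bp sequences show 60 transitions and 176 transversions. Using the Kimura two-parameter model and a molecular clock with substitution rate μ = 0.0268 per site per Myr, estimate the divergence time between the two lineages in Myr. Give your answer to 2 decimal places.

P = 60/1279 ≈ 0.046912 and Q = 176/1279 ≈ 0.137608.
Under the Kimura two-parameter model, d = −½ ln(1 − 2P − Q) − ¼ ln(1 − 2Q).
1 − 2P − Q = 0.768568, giving −½ ln(0.768568) = 0.131613.
1 − 2Q = 0.724784, giving −¼ ln(0.724784) = 0.080470.
d = 0.131613 + 0.080470 = 0.212083.
Under a molecular clock d = 2μt, so t = d/(2μ) = 0.212083 / (2 × 0.0268) = 3.96 Myr.

3.96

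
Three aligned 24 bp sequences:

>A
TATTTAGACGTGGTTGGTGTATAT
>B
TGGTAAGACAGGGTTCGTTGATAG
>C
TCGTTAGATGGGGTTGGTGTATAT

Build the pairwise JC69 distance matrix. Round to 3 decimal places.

A–B: 9/24 sites differ → p = 0.375, d = −0.75 ln(1 − 0.5) = 0.519860 ≈ 0.520.
A–C: 4/24 sites differ → p ≈ 0.166667, d = −0.75 ln(1 − 0.222223) = 0.188487 ≈ 0.188.
B–C: 8/24 sites differ → p ≈ 0.333333, d = −0.75 ln(1 − 0.444444) = 0.440839 ≈ 0.441.

d(A,B) = 0.520, d(A,C) = 0.188, d(B,C) = 0.441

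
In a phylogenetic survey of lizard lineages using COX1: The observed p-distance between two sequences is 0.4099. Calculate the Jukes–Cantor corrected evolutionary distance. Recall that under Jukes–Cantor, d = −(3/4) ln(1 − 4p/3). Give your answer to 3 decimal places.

0.593

d = −(3/4) ln(1 − 4p/3) = −0.75 ln(1 − 0.546533) = −0.75 ln(0.453467)
  = −0.75 × (-0.790833) = 0.593125 substitutions/site.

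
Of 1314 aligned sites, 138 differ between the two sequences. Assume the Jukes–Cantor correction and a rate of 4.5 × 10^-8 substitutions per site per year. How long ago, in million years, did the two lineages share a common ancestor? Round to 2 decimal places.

p = 138/1314 ≈ 0.105023.
d = −(3/4) ln(1 − 4p/3) = −0.75 ln(1 − 0.140031) = −0.75 ln(0.859969)
  = −0.75 × (-0.150859) = 0.113144 substitutions/site.
Under a molecular clock d = 2μt, so t = d/(2μ) = 0.113144 / (2 × 4.5 × 10^-8) = 1.26 million years.

1.26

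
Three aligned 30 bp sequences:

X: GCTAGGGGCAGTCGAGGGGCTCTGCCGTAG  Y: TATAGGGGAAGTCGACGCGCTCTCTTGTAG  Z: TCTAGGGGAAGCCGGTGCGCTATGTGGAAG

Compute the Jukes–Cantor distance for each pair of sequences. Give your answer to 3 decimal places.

d(X,Y) = 0.330, d(X,Z) = 0.441, d(Y,Z) = 0.330

X–Y: 8/30 sites differ → p ≈ 0.266667, d = −0.75 ln(1 − 0.355556) = 0.329526 ≈ 0.330.
X–Z: 10/30 sites differ → p ≈ 0.333333, d = −0.75 ln(1 − 0.444444) = 0.440839 ≈ 0.441.
Y–Z: 8/30 sites differ → p ≈ 0.266667, d = −0.75 ln(1 − 0.355556) = 0.329526 ≈ 0.330.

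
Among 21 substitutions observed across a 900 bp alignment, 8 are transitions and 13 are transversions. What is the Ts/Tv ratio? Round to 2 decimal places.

0.62

R = 8/13 = 0.615384… ≈ 0.62 (to 2 d.p.).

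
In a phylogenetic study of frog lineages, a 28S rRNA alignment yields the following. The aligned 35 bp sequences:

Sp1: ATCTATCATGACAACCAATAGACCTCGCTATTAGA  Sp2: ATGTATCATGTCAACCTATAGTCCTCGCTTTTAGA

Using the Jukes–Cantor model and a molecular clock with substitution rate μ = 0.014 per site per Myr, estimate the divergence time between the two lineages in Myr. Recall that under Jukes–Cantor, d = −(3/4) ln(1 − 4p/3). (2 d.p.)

5.66

The sequences differ at 5 of 35 sites (3, 11, 17, 22, 30), so p = 5/35 ≈ 0.142857.
d = −(3/4) ln(1 − 4p/3) = −0.75 ln(1 − 0.190476) = −0.75 ln(0.809524)
  = −0.75 × (-0.211309) = 0.158482 substitutions/site.
Under a molecular clock d = 2μt, so t = d/(2μ) = 0.158482 / (2 × 0.014) = 5.66 Myr.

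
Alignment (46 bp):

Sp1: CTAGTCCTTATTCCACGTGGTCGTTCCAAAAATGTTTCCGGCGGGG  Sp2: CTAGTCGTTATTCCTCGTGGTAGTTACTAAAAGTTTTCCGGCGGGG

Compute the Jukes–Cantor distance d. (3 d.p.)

0.170

The sequences differ at 7 of 46 sites (7, 15, 22, 26, 28, 33, 34), so p = 7/46 ≈ 0.152174.
d = −(3/4) ln(1 − 4p/3) = −0.75 ln(1 − 0.202899) = −0.75 ln(0.797101)
  = −0.75 × (-0.226774) = 0.170081 substitutions/site.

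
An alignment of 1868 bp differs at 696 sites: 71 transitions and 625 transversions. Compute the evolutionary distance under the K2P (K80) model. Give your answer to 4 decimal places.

0.5409

P = 71/1868 ≈ 0.038009 and Q = 625/1868 ≈ 0.334582.
Under the Kimura two-parameter model, d = −½ ln(1 − 2P − Q) − ¼ ln(1 − 2Q).
1 − 2P − Q = 0.5894, giving −½ ln(0.5894) = 0.264325.
1 − 2Q = 0.330836, giving −¼ ln(0.330836) = 0.276533.
d = 0.264325 + 0.276533 = 0.540858.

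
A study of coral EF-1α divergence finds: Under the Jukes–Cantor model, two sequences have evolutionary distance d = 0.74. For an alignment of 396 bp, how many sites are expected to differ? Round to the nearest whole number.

186

Invert JC69: p = (3/4)(1 − e^(−4d/3)) = 0.75 × (1 − e^(-0.986667)) = 0.75 × (1 − 0.372817) = 0.470387.
Expected differing sites = pL ≈ 0.470387 × 396 = 186.273252 ≈ 186.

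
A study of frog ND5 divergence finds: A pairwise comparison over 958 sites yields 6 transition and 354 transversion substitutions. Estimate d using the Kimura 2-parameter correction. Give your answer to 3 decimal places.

P = 6/958 ≈ 0.006263 and Q = 354/958 ≈ 0.36952.
Under the Kimura two-parameter model, d = −½ ln(1 − 2P − Q) − ¼ ln(1 − 2Q).
1 − 2P − Q = 0.617954, giving −½ ln(0.617954) = 0.240671.
1 − 2Q = 0.26096, giving −¼ ln(0.26096) = 0.335847.
d = 0.240671 + 0.335847 = 0.576518.

0.577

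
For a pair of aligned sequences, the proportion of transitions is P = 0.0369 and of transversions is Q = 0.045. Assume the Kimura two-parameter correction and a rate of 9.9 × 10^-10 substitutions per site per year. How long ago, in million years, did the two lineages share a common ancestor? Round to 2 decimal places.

Under the Kimura two-parameter model, d = −½ ln(1 − 2P − Q) − ¼ ln(1 − 2Q).
1 − 2P − Q = 0.8812, giving −½ ln(0.8812) = 0.063235.
1 − 2Q = 0.91, giving −¼ ln(0.91) = 0.023578.
d = 0.063235 + 0.023578 = 0.086813.
Under a molecular clock d = 2μt, so t = d/(2μ) = 0.086813 / (2 × 9.9 × 10^-10) = 43.84 million years.

43.84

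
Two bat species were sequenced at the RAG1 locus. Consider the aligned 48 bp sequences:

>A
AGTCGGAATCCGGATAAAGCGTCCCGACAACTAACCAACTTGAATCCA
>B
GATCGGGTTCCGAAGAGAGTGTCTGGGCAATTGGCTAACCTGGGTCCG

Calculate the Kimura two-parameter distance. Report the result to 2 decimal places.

Of 48 sites, 16 differences are transitions and 3 are transversions, so P = 16/48 ≈ 0.333333 and Q = 3/48 = 0.0625.
Under the Kimura two-parameter model, d = −½ ln(1 − 2P − Q) − ¼ ln(1 − 2Q).
1 − 2P − Q = 0.270834, giving −½ ln(0.270834) = 0.653125.
1 − 2Q = 0.875, giving −¼ ln(0.875) = 0.033383.
d = 0.653125 + 0.033383 = 0.686508.

0.69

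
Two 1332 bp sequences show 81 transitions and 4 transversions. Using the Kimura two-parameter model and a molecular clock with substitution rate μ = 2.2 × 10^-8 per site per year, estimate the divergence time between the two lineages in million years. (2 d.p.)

P = 81/1332 ≈ 0.060811 and Q = 4/1332 ≈ 0.003003.
Under the Kimura two-parameter model, d = −½ ln(1 − 2P − Q) − ¼ ln(1 − 2Q).
1 − 2P − Q = 0.875375, giving −½ ln(0.875375) = 0.066551.
1 − 2Q = 0.993994, giving −¼ ln(0.993994) = 0.001506.
d = 0.066551 + 0.001506 = 0.068057.
Under a molecular clock d = 2μt, so t = d/(2μ) = 0.068057 / (2 × 2.2 × 10^-8) = 1.55 million years.

1.55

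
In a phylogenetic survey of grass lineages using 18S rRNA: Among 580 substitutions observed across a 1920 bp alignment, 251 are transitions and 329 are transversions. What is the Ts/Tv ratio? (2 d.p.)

0.76

R = 251/329 = 0.762917… ≈ 0.76 (to 2 d.p.).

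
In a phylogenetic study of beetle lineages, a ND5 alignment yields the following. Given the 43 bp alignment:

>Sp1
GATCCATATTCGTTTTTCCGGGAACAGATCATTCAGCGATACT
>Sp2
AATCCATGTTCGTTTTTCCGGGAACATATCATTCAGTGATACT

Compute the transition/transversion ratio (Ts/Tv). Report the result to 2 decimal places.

3.00

Transitions are A↔G and C↔T; transversions are all other mismatches.
Transitions: 3. Transversions: 1.
R = 3/1 = 3.00.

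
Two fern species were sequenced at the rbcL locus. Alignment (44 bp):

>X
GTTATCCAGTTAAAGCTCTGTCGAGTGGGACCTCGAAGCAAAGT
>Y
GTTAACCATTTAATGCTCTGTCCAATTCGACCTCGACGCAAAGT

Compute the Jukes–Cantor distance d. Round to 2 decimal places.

The sequences differ at 8 of 44 sites (5, 9, 14, 23, 25, 27, 28, 37), so p = 8/44 ≈ 0.181818.
d = −(3/4) ln(1 − 4p/3) = −0.75 ln(1 − 0.242424) = −0.75 ln(0.757576)
  = −0.75 × (-0.277631) = 0.208223 substitutions/site.

0.21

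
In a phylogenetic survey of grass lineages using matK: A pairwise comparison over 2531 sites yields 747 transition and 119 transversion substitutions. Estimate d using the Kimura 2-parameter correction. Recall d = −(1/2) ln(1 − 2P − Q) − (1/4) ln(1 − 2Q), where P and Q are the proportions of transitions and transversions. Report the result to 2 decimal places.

P = 747/2531 ≈ 0.29514 and Q = 119/2531 ≈ 0.047017.
Under the Kimura two-parameter model, d = −½ ln(1 − 2P − Q) − ¼ ln(1 − 2Q).
1 − 2P − Q = 0.362703, giving −½ ln(0.362703) = 0.507085.
1 − 2Q = 0.905966, giving −¼ ln(0.905966) = 0.024688.
d = 0.507085 + 0.024688 = 0.531773.

0.53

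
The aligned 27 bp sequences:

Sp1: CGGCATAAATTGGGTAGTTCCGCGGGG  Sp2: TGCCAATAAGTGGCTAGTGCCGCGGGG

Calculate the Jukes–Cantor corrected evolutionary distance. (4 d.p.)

The sequences differ at 7 of 27 sites (1, 3, 6, 7, 10, 14, 19), so p = 7/27 ≈ 0.259259.
d = −(3/4) ln(1 − 4p/3) = −0.75 ln(1 − 0.345679) = −0.75 ln(0.654321)
  = −0.75 × (-0.424157) = 0.318118 substitutions/site.

0.3181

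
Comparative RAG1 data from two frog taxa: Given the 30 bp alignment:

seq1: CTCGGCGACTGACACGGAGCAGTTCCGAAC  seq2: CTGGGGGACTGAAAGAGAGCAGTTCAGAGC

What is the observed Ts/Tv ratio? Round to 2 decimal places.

Transitions are A↔G and C↔T; transversions are all other mismatches.
Transitions: 2. Transversions: 5.
R = 2/5 = 0.40.

0.40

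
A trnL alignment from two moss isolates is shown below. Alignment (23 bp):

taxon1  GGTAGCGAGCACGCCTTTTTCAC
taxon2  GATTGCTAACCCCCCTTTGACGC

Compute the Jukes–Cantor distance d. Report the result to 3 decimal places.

The sequences differ at 9 of 23 sites (2, 4, 7, 9, 11, 13, 19, 20, 22), so p = 9/23 ≈ 0.391304.
d = −(3/4) ln(1 − 4p/3) = −0.75 ln(1 − 0.521739) = −0.75 ln(0.478261)
  = −0.75 × (-0.737599) = 0.553199 substitutions/site.

0.553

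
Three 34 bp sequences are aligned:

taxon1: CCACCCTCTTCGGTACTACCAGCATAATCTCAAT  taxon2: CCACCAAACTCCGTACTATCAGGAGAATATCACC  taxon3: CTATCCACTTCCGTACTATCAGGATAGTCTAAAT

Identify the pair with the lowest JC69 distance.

taxon1 and taxon3

taxon1–taxon2: 11/34 differ, p = 0.324, d = 0.423.
taxon1–taxon3: 8/34 differ, p = 0.235, d = 0.282.
taxon2–taxon3: 11/34 differ, p = 0.324, d = 0.423.
The smallest distance is between taxon1 and taxon3.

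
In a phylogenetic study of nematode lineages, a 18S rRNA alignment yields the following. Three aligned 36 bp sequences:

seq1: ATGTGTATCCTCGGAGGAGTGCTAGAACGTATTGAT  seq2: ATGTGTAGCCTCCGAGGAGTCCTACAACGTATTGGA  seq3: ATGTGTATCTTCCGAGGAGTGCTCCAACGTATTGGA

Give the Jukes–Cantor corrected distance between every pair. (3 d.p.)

seq1–seq2: 6/36 sites differ → p ≈ 0.166667, d = −0.75 ln(1 − 0.222223) = 0.188487 ≈ 0.188.
seq1–seq3: 6/36 sites differ → p ≈ 0.166667, d = −0.75 ln(1 − 0.222223) = 0.188487 ≈ 0.188.
seq2–seq3: 4/36 sites differ → p ≈ 0.111111, d = −0.75 ln(1 − 0.148148) = 0.120257 ≈ 0.120.

d(seq1,seq2) = 0.188, d(seq1,seq3) = 0.188, d(seq2,seq3) = 0.120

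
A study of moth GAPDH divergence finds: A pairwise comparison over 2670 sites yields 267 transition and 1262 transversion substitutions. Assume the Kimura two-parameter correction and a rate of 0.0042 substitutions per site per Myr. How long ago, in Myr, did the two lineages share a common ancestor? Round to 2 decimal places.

P = 267/2670 = 0.1 and Q = 1262/2670 ≈ 0.472659.
Under the Kimura two-parameter model, d = −½ ln(1 − 2P − Q) − ¼ ln(1 − 2Q).
1 − 2P − Q = 0.327341, giving −½ ln(0.327341) = 0.558376.
1 − 2Q = 0.054682, giving −¼ ln(0.054682) = 0.726555.
d = 0.558376 + 0.726555 = 1.284931.
Under a molecular clock d = 2μt, so t = d/(2μ) = 1.284931 / (2 × 0.0042) = 152.97 Myr.

152.97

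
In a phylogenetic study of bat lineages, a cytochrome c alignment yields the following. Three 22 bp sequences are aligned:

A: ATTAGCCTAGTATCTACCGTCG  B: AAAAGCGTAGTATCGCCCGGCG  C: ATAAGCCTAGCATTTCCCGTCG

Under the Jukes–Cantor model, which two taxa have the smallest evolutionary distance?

A and C

A–B: 6/22 differ, p = 0.273, d = 0.339.
A–C: 4/22 differ, p = 0.182, d = 0.208.
B–C: 6/22 differ, p = 0.273, d = 0.339.
The smallest distance is between A and C.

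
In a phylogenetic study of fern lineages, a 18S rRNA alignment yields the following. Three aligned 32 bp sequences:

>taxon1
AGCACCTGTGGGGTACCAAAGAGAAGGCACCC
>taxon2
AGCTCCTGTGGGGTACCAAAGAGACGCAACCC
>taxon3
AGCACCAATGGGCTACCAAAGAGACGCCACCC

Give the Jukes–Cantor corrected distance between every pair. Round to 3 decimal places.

taxon1–taxon2: 4/32 sites differ → p = 0.125, d = −0.75 ln(1 − 0.166667) = 0.136741 ≈ 0.137.
taxon1–taxon3: 5/32 sites differ → p = 0.15625, d = −0.75 ln(1 − 0.208333) = 0.175211 ≈ 0.175.
taxon2–taxon3: 5/32 sites differ → p = 0.15625, d = −0.75 ln(1 − 0.208333) = 0.175211 ≈ 0.175.

d(taxon1,taxon2) = 0.137, d(taxon1,taxon3) = 0.175, d(taxon2,taxon3) = 0.175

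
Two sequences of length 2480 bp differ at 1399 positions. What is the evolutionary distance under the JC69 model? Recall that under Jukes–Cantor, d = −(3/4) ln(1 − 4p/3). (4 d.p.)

1.0462

p = 1399/2480 ≈ 0.564113.
d = −(3/4) ln(1 − 4p/3) = −0.75 ln(1 − 0.752151) = −0.75 ln(0.247849)
  = −0.75 × (-1.394936) = 1.046202 substitutions/site.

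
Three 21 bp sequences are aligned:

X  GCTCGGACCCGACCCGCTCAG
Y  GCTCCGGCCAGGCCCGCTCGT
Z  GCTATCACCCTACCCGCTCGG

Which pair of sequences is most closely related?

X–Y: 6/21 differ, p = 0.286, d = 0.360.
X–Z: 5/21 differ, p = 0.238, d = 0.286.
Y–Z: 8/21 differ, p = 0.381, d = 0.532.
The smallest distance is between X and Z.

X and Z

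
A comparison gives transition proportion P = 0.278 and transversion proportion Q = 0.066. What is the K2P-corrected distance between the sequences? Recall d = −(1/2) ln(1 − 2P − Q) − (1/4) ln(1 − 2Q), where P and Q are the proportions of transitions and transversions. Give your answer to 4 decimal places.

0.5218

Under the Kimura two-parameter model, d = −½ ln(1 − 2P − Q) − ¼ ln(1 − 2Q).
1 − 2P − Q = 0.378, giving −½ ln(0.378) = 0.486431.
1 − 2Q = 0.868, giving −¼ ln(0.868) = 0.035391.
d = 0.486431 + 0.035391 = 0.521822.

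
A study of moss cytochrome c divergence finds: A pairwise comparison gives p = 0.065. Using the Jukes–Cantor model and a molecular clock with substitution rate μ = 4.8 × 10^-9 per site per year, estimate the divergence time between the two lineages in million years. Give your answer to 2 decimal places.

d = −(3/4) ln(1 − 4p/3) = −0.75 ln(1 − 0.086667) = −0.75 ln(0.913333)
  = −0.75 × (-0.090655) = 0.067991 substitutions/site.
Under a molecular clock d = 2μt, so t = d/(2μ) = 0.067991 / (2 × 4.8 × 10^-9) = 7.08 million years.

7.08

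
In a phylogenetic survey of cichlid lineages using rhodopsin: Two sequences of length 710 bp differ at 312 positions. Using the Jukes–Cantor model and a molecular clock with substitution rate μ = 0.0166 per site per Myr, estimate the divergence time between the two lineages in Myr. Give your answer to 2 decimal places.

p = 312/710 ≈ 0.439437.
d = −(3/4) ln(1 − 4p/3) = −0.75 ln(1 − 0.585916) = −0.75 ln(0.414084)
  = −0.75 × (-0.881686) = 0.661265 substitutions/site.
Under a molecular clock d = 2μt, so t = d/(2μ) = 0.661265 / (2 × 0.0166) = 19.92 Myr.

19.92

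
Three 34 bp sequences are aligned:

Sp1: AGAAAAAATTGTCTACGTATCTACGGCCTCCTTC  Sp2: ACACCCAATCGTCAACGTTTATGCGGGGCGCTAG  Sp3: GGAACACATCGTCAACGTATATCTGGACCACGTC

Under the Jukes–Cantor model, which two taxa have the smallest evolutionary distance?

Sp1 and Sp3

Sp1–Sp2: 15/34 differ, p = 0.441, d = 0.665.
Sp1–Sp3: 12/34 differ, p = 0.353, d = 0.477.
Sp2–Sp3: 14/34 differ, p = 0.412, d = 0.597.
The smallest distance is between Sp1 and Sp3.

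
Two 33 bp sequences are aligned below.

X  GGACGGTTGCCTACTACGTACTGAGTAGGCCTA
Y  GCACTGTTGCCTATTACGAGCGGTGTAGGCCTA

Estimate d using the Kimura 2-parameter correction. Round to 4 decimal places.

0.2495

Of 33 sites, 2 differences are transitions and 5 are transversions, so P = 2/33 ≈ 0.060606 and Q = 5/33 ≈ 0.151515.
Under the Kimura two-parameter model, d = −½ ln(1 − 2P − Q) − ¼ ln(1 − 2Q).
1 − 2P − Q = 0.727273, giving −½ ln(0.727273) = 0.159227.
1 − 2Q = 0.69697, giving −¼ ln(0.69697) = 0.090253.
d = 0.159227 + 0.090253 = 0.249480.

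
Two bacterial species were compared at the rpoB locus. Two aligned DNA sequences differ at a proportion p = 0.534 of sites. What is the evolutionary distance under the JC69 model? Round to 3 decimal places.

0.934

d = −(3/4) ln(1 − 4p/3) = −0.75 ln(1 − 0.712) = −0.75 ln(0.288)
  = −0.75 × (-1.244795) = 0.933596 substitutions/site.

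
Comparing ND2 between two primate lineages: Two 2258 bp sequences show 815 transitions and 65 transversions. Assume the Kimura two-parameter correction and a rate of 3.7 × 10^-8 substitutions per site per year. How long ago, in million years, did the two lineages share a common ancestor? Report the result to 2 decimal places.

9.59

P = 815/2258 ≈ 0.360939 and Q = 65/2258 ≈ 0.028787.
Under the Kimura two-parameter model, d = −½ ln(1 − 2P − Q) − ¼ ln(1 − 2Q).
1 − 2P − Q = 0.249335, giving −½ ln(0.249335) = 0.694479.
1 − 2Q = 0.942426, giving −¼ ln(0.942426) = 0.014824.
d = 0.694479 + 0.014824 = 0.709303.
Under a molecular clock d = 2μt, so t = d/(2μ) = 0.709303 / (2 × 3.7 × 10^-8) = 9.59 million years.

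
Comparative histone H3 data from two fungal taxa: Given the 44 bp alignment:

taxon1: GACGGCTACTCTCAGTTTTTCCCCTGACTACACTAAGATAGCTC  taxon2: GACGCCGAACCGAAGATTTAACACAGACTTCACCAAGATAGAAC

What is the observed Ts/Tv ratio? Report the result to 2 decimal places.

0.15

Transitions are A↔G and C↔T; transversions are all other mismatches.
Transitions: 2. Transversions: 13.
R = 2/13 = 0.153846… ≈ 0.15 (to 2 d.p.).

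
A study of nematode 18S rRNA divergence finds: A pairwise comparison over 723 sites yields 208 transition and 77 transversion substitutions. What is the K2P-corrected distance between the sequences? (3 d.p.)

P = 208/723 ≈ 0.28769 and Q = 77/723 ≈ 0.106501.
Under the Kimura two-parameter model, d = −½ ln(1 − 2P − Q) − ¼ ln(1 − 2Q).
1 − 2P − Q = 0.318119, giving −½ ln(0.318119) = 0.572665.
1 − 2Q = 0.786998, giving −¼ ln(0.786998) = 0.059882.
d = 0.572665 + 0.059882 = 0.632547.

0.633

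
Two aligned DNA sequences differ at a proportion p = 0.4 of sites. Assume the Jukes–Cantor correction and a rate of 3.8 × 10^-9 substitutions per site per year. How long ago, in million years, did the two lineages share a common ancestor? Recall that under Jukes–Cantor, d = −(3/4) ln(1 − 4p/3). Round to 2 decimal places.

75.21

d = −(3/4) ln(1 − 4p/3) = −0.75 ln(1 − 0.533333) = −0.75 ln(0.466667)
  = −0.75 × (-0.762139) = 0.571604 substitutions/site.
Under a molecular clock d = 2μt, so t = d/(2μ) = 0.571604 / (2 × 3.8 × 10^-9) = 75.21 million years.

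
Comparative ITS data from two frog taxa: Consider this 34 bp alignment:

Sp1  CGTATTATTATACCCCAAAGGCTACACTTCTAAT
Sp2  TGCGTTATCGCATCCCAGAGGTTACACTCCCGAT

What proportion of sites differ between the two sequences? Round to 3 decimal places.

0.353

The sequences differ at 12 of 34 positions.
p = 12/34 = 0.352941… ≈ 0.353 (to 3 d.p.).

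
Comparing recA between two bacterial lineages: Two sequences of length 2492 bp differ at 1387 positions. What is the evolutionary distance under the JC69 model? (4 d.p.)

p = 1387/2492 ≈ 0.556581.
d = −(3/4) ln(1 − 4p/3) = −0.75 ln(1 − 0.742108) = −0.75 ln(0.257892)
  = −0.75 × (-1.355214) = 1.016411 substitutions/site.

1.0164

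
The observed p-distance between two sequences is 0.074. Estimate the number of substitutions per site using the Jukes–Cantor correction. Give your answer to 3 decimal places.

0.078

d = −(3/4) ln(1 − 4p/3) = −0.75 ln(1 − 0.098667) = −0.75 ln(0.901333)
  = −0.75 × (-0.103881) = 0.077911 substitutions/site.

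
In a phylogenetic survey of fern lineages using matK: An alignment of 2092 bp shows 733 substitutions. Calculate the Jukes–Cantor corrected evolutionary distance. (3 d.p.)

p = 733/2092 ≈ 0.350382.
d = −(3/4) ln(1 − 4p/3) = −0.75 ln(1 − 0.467176) = −0.75 ln(0.532824)
  = −0.75 × (-0.629564) = 0.472173 substitutions/site.

0.472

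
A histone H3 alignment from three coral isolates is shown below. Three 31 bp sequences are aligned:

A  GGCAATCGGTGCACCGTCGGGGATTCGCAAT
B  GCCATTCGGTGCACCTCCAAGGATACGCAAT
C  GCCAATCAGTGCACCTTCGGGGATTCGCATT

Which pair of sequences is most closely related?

A–B: 7/31 differ, p = 0.226, d = 0.269.
A–C: 4/31 differ, p = 0.129, d = 0.142.
B–C: 7/31 differ, p = 0.226, d = 0.269.
The smallest distance is between A and C.

A and C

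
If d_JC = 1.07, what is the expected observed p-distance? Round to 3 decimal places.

p = (3/4)(1 − e^(−4d/3)) = 0.75 × (1 − e^(-1.426667)) = 0.75 × (1 − 0.240108) = 0.569919.

0.570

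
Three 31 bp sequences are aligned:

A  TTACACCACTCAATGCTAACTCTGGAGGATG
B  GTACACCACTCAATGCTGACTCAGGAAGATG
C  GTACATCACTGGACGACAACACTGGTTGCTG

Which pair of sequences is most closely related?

A–B: 4/31 differ, p = 0.129, d = 0.142.
A–C: 11/31 differ, p = 0.355, d = 0.481.
B–C: 12/31 differ, p = 0.387, d = 0.544.
The smallest distance is between A and B.

A and B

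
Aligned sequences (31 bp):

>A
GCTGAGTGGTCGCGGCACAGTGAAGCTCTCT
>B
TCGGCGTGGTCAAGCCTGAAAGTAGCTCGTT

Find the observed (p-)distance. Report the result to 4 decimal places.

0.4194

The sequences differ at 13 of 31 positions.
p = 13/31 = 0.419354… ≈ 0.4194 (to 4 d.p.).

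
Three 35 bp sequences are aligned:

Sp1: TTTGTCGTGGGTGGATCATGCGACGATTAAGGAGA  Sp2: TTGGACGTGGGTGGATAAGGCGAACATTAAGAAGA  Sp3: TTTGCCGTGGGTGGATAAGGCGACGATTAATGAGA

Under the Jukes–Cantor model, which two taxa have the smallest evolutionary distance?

Sp1–Sp2: 7/35 differ, p = 0.200, d = 0.233.
Sp1–Sp3: 4/35 differ, p = 0.114, d = 0.124.
Sp2–Sp3: 6/35 differ, p = 0.171, d = 0.195.
The smallest distance is between Sp1 and Sp3.

Sp1 and Sp3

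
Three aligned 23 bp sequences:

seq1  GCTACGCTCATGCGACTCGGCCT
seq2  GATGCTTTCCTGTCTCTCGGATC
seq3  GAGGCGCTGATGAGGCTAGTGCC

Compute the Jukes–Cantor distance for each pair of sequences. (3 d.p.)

d(seq1,seq2) = 0.761, d(seq1,seq3) = 0.650, d(seq2,seq3) = 0.892

seq1–seq2: 11/23 sites differ → p ≈ 0.478261, d = −0.75 ln(1 − 0.637681) = 0.761423 ≈ 0.761.
seq1–seq3: 10/23 sites differ → p ≈ 0.434783, d = −0.75 ln(1 − 0.579711) = 0.650110 ≈ 0.650.
seq2–seq3: 12/23 sites differ → p ≈ 0.521739, d = −0.75 ln(1 − 0.695652) = 0.892188 ≈ 0.892.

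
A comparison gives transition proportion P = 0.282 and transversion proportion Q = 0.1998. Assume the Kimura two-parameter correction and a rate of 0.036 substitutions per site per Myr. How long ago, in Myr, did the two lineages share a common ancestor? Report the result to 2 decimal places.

11.79

Under the Kimura two-parameter model, d = −½ ln(1 − 2P − Q) − ¼ ln(1 − 2Q).
1 − 2P − Q = 0.2362, giving −½ ln(0.2362) = 0.721538.
1 − 2Q = 0.6004, giving −¼ ln(0.6004) = 0.127540.
d = 0.721538 + 0.127540 = 0.849078.
Under a molecular clock d = 2μt, so t = d/(2μ) = 0.849078 / (2 × 0.036) = 11.79 Myr.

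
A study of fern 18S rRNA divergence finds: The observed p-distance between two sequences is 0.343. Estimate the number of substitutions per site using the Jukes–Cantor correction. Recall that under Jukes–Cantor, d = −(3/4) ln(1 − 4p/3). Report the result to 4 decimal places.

d = −(3/4) ln(1 − 4p/3) = −0.75 ln(1 − 0.457333) = −0.75 ln(0.542667)
  = −0.75 × (-0.611259) = 0.458444 substitutions/site.

0.4584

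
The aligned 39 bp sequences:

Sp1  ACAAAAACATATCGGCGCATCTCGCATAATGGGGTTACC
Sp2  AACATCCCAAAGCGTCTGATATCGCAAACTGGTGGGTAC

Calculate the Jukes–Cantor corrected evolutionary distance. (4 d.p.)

The sequences differ at 18 of 39 sites, so p = 18/39 ≈ 0.461538.
d = −(3/4) ln(1 − 4p/3) = −0.75 ln(1 − 0.615384) = −0.75 ln(0.384616)
  = −0.75 × (-0.955510) = 0.716633 substitutions/site.

0.7166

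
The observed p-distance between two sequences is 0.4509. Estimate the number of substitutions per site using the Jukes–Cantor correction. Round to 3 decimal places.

0.689

d = −(3/4) ln(1 − 4p/3) = −0.75 ln(1 − 0.6012) = −0.75 ln(0.3988)
  = −0.75 × (-0.919295) = 0.689471 substitutions/site.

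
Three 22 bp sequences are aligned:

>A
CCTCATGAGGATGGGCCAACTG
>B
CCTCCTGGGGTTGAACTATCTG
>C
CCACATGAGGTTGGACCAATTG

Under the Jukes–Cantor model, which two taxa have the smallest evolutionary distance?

A–B: 7/22 differ, p = 0.318, d = 0.414.
A–C: 4/22 differ, p = 0.182, d = 0.208.
B–C: 7/22 differ, p = 0.318, d = 0.414.
The smallest distance is between A and C.

A and C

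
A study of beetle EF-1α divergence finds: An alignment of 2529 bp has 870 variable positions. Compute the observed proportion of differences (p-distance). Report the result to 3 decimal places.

0.344

p = 870/2529 = 0.344009… ≈ 0.344 (to 3 d.p.).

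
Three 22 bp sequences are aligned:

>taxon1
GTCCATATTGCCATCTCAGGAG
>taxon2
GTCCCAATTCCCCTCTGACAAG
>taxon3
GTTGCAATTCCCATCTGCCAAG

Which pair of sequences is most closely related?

taxon1–taxon2: 7/22 differ, p = 0.318, d = 0.414.
taxon1–taxon3: 9/22 differ, p = 0.409, d = 0.591.
taxon2–taxon3: 4/22 differ, p = 0.182, d = 0.208.
The smallest distance is between taxon2 and taxon3.

taxon2 and taxon3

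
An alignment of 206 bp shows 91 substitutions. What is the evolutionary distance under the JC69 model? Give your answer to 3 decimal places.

p = 91/206 ≈ 0.441748.
d = −(3/4) ln(1 − 4p/3) = −0.75 ln(1 − 0.588997) = −0.75 ln(0.411003)
  = −0.75 × (-0.889155) = 0.666866 substitutions/site.

0.667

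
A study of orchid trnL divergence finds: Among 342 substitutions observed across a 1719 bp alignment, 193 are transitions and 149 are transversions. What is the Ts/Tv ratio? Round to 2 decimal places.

1.30

R = 193/149 = 1.295302… ≈ 1.30 (to 2 d.p.).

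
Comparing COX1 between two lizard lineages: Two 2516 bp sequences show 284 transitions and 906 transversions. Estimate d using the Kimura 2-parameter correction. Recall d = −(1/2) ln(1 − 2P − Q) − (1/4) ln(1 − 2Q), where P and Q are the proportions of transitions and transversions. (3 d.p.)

0.759

P = 284/2516 ≈ 0.112878 and Q = 906/2516 ≈ 0.360095.
Under the Kimura two-parameter model, d = −½ ln(1 − 2P − Q) − ¼ ln(1 − 2Q).
1 − 2P − Q = 0.414149, giving −½ ln(0.414149) = 0.440765.
1 − 2Q = 0.27981, giving −¼ ln(0.27981) = 0.318411.
d = 0.440765 + 0.318411 = 0.759176.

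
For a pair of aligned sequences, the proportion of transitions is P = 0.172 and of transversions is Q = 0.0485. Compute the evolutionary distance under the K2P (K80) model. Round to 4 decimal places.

0.2747

Under the Kimura two-parameter model, d = −½ ln(1 − 2P − Q) − ¼ ln(1 − 2Q).
1 − 2P − Q = 0.6075, giving −½ ln(0.6075) = 0.249202.
1 − 2Q = 0.903, giving −¼ ln(0.903) = 0.025508.
d = 0.249202 + 0.025508 = 0.274710.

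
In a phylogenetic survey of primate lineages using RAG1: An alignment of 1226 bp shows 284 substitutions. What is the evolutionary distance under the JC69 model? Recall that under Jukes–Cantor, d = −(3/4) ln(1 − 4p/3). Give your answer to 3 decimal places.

0.277

p = 284/1226 ≈ 0.231648.
d = −(3/4) ln(1 − 4p/3) = −0.75 ln(1 − 0.308864) = −0.75 ln(0.691136)
  = −0.75 × (-0.369419) = 0.277064 substitutions/site.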